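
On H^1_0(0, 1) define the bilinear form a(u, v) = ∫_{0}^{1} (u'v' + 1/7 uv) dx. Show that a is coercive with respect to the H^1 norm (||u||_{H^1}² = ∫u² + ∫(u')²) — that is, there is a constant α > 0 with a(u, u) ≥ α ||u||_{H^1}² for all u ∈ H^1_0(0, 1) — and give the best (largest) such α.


α = (1/7 + π^2)/(1 + π^2)

Coercivity of a(·,·) on H^1_0(0, 1) means a(u, u) ≥ α ||u||_{H^1}² for every u ∈ H^1_0.
The interval has length L = 1, and Poincaré/coercivity depend only on L. Here a(u, u) = ∫(u')² + (1/7)·∫u².
Here 0 < c = 1/7 < 1. The condition a(u,u) ≥ α||u||_{H^1}² reads (1−α)∫(u')² ≥ (α−c)∫u². Any admissible α is ≤ 1 (rapidly oscillating u have ∫u²/∫(u')² → 0), and α = 1 would force 0 ≥ (1−c)∫u², impossible since c < 1; so 1−α > 0. By the sharp Poincaré inequality on H^1_0 of an interval of length L, ∫(u')² ≥ (π/L)²∫u² with equality for the first sine mode sin(π(x−x₀)/L) (x₀ the left endpoint), so the inequality holds for all u iff (1−α)(π/L)² ≥ α − c, i.e. α ≤ ((π/L)² + c)/((π/L)² + 1) = (1 + c(L/π)²)/(1 + (L/π)²). With (π/L)² = π^2 and c = 1/7, the largest admissible constant is α = ((π/L)² + c)/((π/L)² + 1).
Simplifying, α = (1/7 + π^2)/(1 + π^2).


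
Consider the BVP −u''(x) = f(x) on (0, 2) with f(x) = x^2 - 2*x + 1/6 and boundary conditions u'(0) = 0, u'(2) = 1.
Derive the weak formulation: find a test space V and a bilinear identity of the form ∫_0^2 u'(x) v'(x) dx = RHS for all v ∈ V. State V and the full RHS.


V = H^1(0, 2) (v unrestricted at boundary; u is determined up to an additive constant); weak form: ∫_0^2 u'v' dx = ∫_0^2 (x^2 - 2*x + 1/6) v dx + v(2) for all v ∈ V.

Multiply both sides by a test function v and integrate from 0 to 2:
  ∫_0^2 −u''(x) v(x) dx = ∫_0^2 f(x) v(x) dx.
Integrate the LHS by parts once:
  ∫_0^2 −u'' v dx = −[u'(x) v(x)]_0^2 + ∫_0^2 u'(x) v'(x) dx.
Thus ∫_0^2 u'(x) v'(x) dx = ∫_0^2 f(x) v(x) dx + [u'(x) v(x)]_0^2.
Choose V so that boundary terms are either known or forced to vanish.
u has inhomogeneous Neumann u'(0) = 0, u'(2) = 1. [u' v]_0^2 = (1)·v(2) − (0)·v(0) = v(2). Take V = H^1(0, 2); boundary term becomes part of RHS.
Weak formulation: find u (satisfying any essential BC) such that ∫_0^2 u'(x) v'(x) dx = ∫_0^2 f v dx + v(2) for all v ∈ V (Neumann data are natural BCs: they enter the RHS as boundary terms).
Substituting f(x) = x^2 - 2*x + 1/6, the right-hand side is ∫_0^2 (x^2 - 2*x + 1/6) v dx + v(2).
Compatibility check (pure Neumann): taking v ≡ 1 ∈ V gives 0 = ∫_0^2 f dx + (1) − (0), i.e. ∫_0^2 f dx must equal u'(0) − u'(2) = -1. Indeed ∫_0^2 (x^2 - 2*x + 1/6) dx = -1, so the data are compatible. The solution is then unique only up to an additive constant (fix it e.g. by requiring ∫_0^2 u dx = 0).


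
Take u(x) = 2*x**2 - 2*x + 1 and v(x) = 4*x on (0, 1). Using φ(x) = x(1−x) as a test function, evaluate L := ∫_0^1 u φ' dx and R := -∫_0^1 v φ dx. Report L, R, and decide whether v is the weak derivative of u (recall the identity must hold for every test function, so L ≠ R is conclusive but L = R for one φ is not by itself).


LHS = 0, RHS = -1/3. No, v is not the weak derivative of u.

u(x) = 2*x**2 - 2*x + 1, classical derivative u'(x) = 4*x - 2.
φ(x) = x(1−x), so φ'(x) = 1 - 2*x.
Note φ(0) = φ(1) = 0, so the boundary term u·φ vanishes.
LHS = ∫_0^1 u(x) φ'(x) dx = ∫_0^1 (-4*x^3 + 6*x^2 - 4*x + 1) dx. Term by term:
  ∫_0^1 -4*x^3 dx = -1;  ∫_0^1 6*x^2 dx = 2;  ∫_0^1 -4*x dx = -2;
  ∫_0^1 1 dx = 1.
Sum: -1 + 2 − 2 + 1 = 0.
So LHS = 0.
∫_0^1 v(x) φ(x) dx = ∫_0^1 (-4*x^3 + 4*x^2) dx. Term by term:
  ∫_0^1 -4*x^3 dx = -1;  ∫_0^1 4*x^2 dx = 4/3.
Sum: -1 + 4/3 = 1/3.
So RHS = -∫_0^1 v(x) φ(x) dx = -1/3.
LHS − RHS = 1/3 ≠ 0, so the identity fails.
(For a valid weak derivative the identity must hold for EVERY test function, in particular this one. The failure shows v is NOT the weak derivative of u.)
Correct weak derivative would be u'(x) = 4*x - 2.


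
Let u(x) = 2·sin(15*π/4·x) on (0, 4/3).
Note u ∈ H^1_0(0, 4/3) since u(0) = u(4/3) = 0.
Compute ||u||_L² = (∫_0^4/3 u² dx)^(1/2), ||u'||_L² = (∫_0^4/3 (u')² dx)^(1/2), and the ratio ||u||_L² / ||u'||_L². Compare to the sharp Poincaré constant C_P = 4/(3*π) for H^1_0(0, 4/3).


||u||_L² / ||u'||_L² = 4/(15*π) < C_P = 4/(3*π).

u(x) = 2·sin(15*π/4·x), so u'(x) = 15*π*cos(15*π*x/4)/2.
Writing u(x) = A·sin(kπx/L) with A = 2 and k = 5, use ∫_0^L sin²(kπx/L) dx = L/2 and ∫_0^L cos²(kπx/L) dx = L/2.
u² = 4·sin²(15*π/4·x) and (u')² = 225*π^2/4·cos²(15*π/4·x), and each of sin², cos² integrates to L/2 = 2/3 over (0, 4/3).
∫_0^4/3 u² dx = 8/3, so ||u||_L² = 2*sqrt(6)/3.
∫_0^4/3 (u')² dx = 75*π^2/2, so ||u'||_L² = 5*sqrt(6)*π/2.
Ratio ||u||_L² / ||u'||_L² = 4/(15*π).
Sharp Poincaré constant on H^1_0(0, 4/3) is C_P = L/π = 4/(3*π), achieved by sin(3*π/4·x).
This is the k = 5 harmonic; the ratio L/(kπ) is strictly less than C_P = L/π, consistent with the sharp inequality ||u||_L² ≤ C_P ||u'||_L².


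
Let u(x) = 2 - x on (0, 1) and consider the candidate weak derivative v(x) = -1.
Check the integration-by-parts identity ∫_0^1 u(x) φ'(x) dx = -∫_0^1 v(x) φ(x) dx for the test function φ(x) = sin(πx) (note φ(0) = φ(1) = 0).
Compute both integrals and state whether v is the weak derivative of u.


LHS = 2/π, RHS = 2/π. Yes, v = u' weakly.

u(x) = 2 - x, classical derivative u'(x) = -1.
φ(x) = sin(πx), so φ'(x) = π*cos(π*x).
Note φ(0) = φ(1) = 0, so the boundary term u·φ vanishes.
LHS = ∫_0^1 u(x) φ'(x) dx = ∫_0^1 (-π*x*cos(π*x) + 2*π*cos(π*x)) dx. Term by term:
  ∫_0^1 2*π*cos(π*x) dx = 0;  ∫_0^1 -π*x*cos(π*x) dx = 2/π.
Sum: 0 + 2/π = 2/π.
So LHS = 2/π.
∫_0^1 v(x) φ(x) dx = ∫_0^1 (-sin(π*x)) dx. Term by term:
  ∫_0^1 -sin(π*x) dx = -2/π.
So RHS = -∫_0^1 v(x) φ(x) dx = 2/π.
LHS = RHS, so the identity holds for this test φ.
Moreover u is smooth here and v(x) = u'(x) = -1 pointwise, so the identity holds for every test function. Hence v is the weak derivative of u.


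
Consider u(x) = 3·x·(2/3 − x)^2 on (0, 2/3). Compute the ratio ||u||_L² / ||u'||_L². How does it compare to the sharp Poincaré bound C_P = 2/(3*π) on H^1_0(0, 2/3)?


||u||_L² / ||u'||_L² = sqrt(14)/21 < C_P = 2/(3*π).

u(x) = 3·x·(2/3 − x)^2, so u'(x) = (x - 2/3)*(9*x - 2).
u(x) = 3·x·(2/3 − x)^2 vanishes at x = 0 and x = 2/3, so u ∈ H^1_0(0, 2/3). Differentiate via the product rule and integrate the resulting polynomials term by term.
  ∫_0^2/3 u² dx = ∫_0^2/3 (9*x^6 - 24*x^5 + 24*x^4 - 32*x^3/3 + 16*x^2/9) dx. Term by term:
    ∫_0^2/3 9*x^6 dx = 128/1701;  ∫_0^2/3 -24*x^5 dx = -256/729;  ∫_0^2/3 24*x^4 dx = 256/405;
    ∫_0^2/3 -32*x^3/3 dx = -128/243;  ∫_0^2/3 16*x^2/9 dx = 128/729.
  Sum: 128/1701 − 256/729 + 256/405 − 128/243 + 128/729 = 128/25515.
  ∫_0^2/3 (u')² dx = ∫_0^2/3 (81*x^4 - 144*x^3 + 88*x^2 - 64*x/3 + 16/9) dx. Term by term:
    ∫_0^2/3 81*x^4 dx = 32/15;  ∫_0^2/3 -144*x^3 dx = -64/9;  ∫_0^2/3 88*x^2 dx = 704/81;
    ∫_0^2/3 -64*x/3 dx = -128/27;  ∫_0^2/3 16/9 dx = 32/27.
  Sum: 32/15 − 64/9 + 704/81 − 128/27 + 32/27 = 64/405.
∫_0^2/3 u² dx = 128/25515, so ||u||_L² = 8*sqrt(70)/945.
∫_0^2/3 (u')² dx = 64/405, so ||u'||_L² = 8*sqrt(5)/45.
Ratio ||u||_L² / ||u'||_L² = sqrt(14)/21.
Sharp Poincaré constant on H^1_0(0, 2/3) is C_P = L/π = 2/(3*π), achieved by sin(3*π/2·x).
A polynomial bump cannot attain the sharp Poincaré constant (only the first sine eigenfunction does), so the ratio is strictly less than C_P, consistent with ||u||_L² ≤ C_P ||u'||_L².


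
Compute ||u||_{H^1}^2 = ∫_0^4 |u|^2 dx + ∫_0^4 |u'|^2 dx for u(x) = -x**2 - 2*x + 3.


||u||_{H^1}^2 = 7852/15

The H^1 norm (squared) on an interval (0, L) is
  ||u||_{H^1}^2 = ∫_0^L u(x)^2 dx + ∫_0^L u'(x)^2 dx.
Compute u'(x) = -2*x - 2.
Then u(x)^2 = x**4 + 4*x**3 - 2*x**2 - 12*x + 9 and u'(x)^2 = 4*x**2 + 8*x + 4.
Integrate each monomial from 0 to 4 using ∫_0^4 c·x^n dx = c·4^(n+1)/(n+1):
  ∫_0^4 u(x)^2 dx = ∫_0^4 (x^4 + 4*x^3 - 2*x^2 - 12*x + 9) dx. Term by term:
    ∫_0^4 x^4 dx = 1024/5;  ∫_0^4 4*x^3 dx = 256;  ∫_0^4 -2*x^2 dx = -128/3;
    ∫_0^4 -12*x dx = -96;  ∫_0^4 9 dx = 36.
  Sum: 1024/5 + 256 − 128/3 − 96 + 36 = 5372/15.
  ∫_0^4 u'(x)^2 dx = ∫_0^4 (4*x^2 + 8*x + 4) dx. Term by term:
    ∫_0^4 4*x^2 dx = 256/3;  ∫_0^4 8*x dx = 64;  ∫_0^4 4 dx = 16.
  Sum: 256/3 + 64 + 16 = 496/3.
Adding: ||u||_{H^1}^2 = 5372/15 + 496/3 = 7852/15.


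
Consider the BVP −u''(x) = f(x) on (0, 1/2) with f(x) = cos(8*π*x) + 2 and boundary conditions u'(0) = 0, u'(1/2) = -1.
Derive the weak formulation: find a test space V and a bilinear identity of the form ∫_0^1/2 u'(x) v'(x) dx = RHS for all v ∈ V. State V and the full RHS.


V = H^1(0, 1/2) (v unrestricted at boundary; u is determined up to an additive constant); weak form: ∫_0^1/2 u'v' dx = ∫_0^1/2 (cos(8*π*x) + 2) v dx − v(1/2) for all v ∈ V.

Multiply both sides by a test function v and integrate from 0 to 1/2:
  ∫_0^1/2 −u''(x) v(x) dx = ∫_0^1/2 f(x) v(x) dx.
Integrate the LHS by parts once:
  ∫_0^1/2 −u'' v dx = −[u'(x) v(x)]_0^1/2 + ∫_0^1/2 u'(x) v'(x) dx.
Thus ∫_0^1/2 u'(x) v'(x) dx = ∫_0^1/2 f(x) v(x) dx + [u'(x) v(x)]_0^1/2.
Choose V so that boundary terms are either known or forced to vanish.
u has inhomogeneous Neumann u'(0) = 0, u'(1/2) = -1. [u' v]_0^1/2 = (-1)·v(1/2) − (0)·v(0) = − v(1/2). Take V = H^1(0, 1/2); boundary term becomes part of RHS.
Weak formulation: find u (satisfying any essential BC) such that ∫_0^1/2 u'(x) v'(x) dx = ∫_0^1/2 f v dx − v(1/2) for all v ∈ V (Neumann data are natural BCs: they enter the RHS as boundary terms).
Substituting f(x) = cos(8*π*x) + 2, the right-hand side is ∫_0^1/2 (cos(8*π*x) + 2) v dx − v(1/2).
Compatibility check (pure Neumann): taking v ≡ 1 ∈ V gives 0 = ∫_0^1/2 f dx + (-1) − (0), i.e. ∫_0^1/2 f dx must equal u'(0) − u'(1/2) = 1. Indeed ∫_0^1/2 (cos(8*π*x) + 2) dx = 1, so the data are compatible. The solution is then unique only up to an additive constant (fix it e.g. by requiring ∫_0^1/2 u dx = 0).


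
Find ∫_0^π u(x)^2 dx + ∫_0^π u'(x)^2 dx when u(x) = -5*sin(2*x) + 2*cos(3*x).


||u||_{H^1(0,π)}^2 = 160 + 165*π/2

u'(x) = -6*sin(3*x) - 10*cos(2*x).
Expand u² and (u')² and integrate term by term on (0, π), using: for integers n ≥ 1, ∫_0^π sin²(nx) dx = ∫_0^π cos²(nx) dx = π/2; for n ≠ n', ∫_0^π sin(nx)sin(n'x) dx = ∫_0^π cos(nx)cos(n'x) dx = 0; and by product-to-sum, ∫_0^π sin(nx)cos(n'x) dx = ½∫_0^π [sin((n+n')x) + sin((n−n')x)] dx, which is 0 when n+n' is even and 2n/(n²−n'²) when n+n' is odd (it need not vanish on (0, π)).
  u² squared terms: (-5)²·∫sin(2x)² dx = 25·π/2 = 25*π/2;  (2)²·∫cos(3x)² dx = 4·π/2 = 2*π.
  u² cross terms: 2·(-5)·(2)·∫sin(2x)·cos(3x) dx = -20·(-4/5) = 16.
  So ∫_0^π u² dx = 25*π/2 + 2*π + 16 = 16 + 29*π/2.
  (u')² squared terms: (-10)²·∫cos(2x)² dx = 100·π/2 = 50*π;  (-6)²·∫sin(3x)² dx = 36·π/2 = 18*π.
  (u')² cross terms: 2·(-10)·(-6)·∫cos(2x)·sin(3x) dx = 120·(6/5) = 144.
  So ∫_0^π (u')² dx = 50*π + 18*π + 144 = 144 + 68*π.
||u||_{H^1}^2 = (16 + 29*π/2) + (144 + 68*π) = 160 + 165*π/2.


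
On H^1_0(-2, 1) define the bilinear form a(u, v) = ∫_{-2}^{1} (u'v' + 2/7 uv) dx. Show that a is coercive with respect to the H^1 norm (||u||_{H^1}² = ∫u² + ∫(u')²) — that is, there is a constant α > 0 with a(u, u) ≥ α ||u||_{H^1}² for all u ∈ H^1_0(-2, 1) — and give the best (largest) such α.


α = (18/7 + π^2)/(9 + π^2)

Coercivity of a(·,·) on H^1_0(-2, 1) means a(u, u) ≥ α ||u||_{H^1}² for every u ∈ H^1_0.
The interval has length L = 3, and Poincaré/coercivity depend only on L. Here a(u, u) = ∫(u')² + (2/7)·∫u².
Here 0 < c = 2/7 < 1. The condition a(u,u) ≥ α||u||_{H^1}² reads (1−α)∫(u')² ≥ (α−c)∫u². Any admissible α is ≤ 1 (rapidly oscillating u have ∫u²/∫(u')² → 0), and α = 1 would force 0 ≥ (1−c)∫u², impossible since c < 1; so 1−α > 0. By the sharp Poincaré inequality on H^1_0 of an interval of length L, ∫(u')² ≥ (π/L)²∫u² with equality for the first sine mode sin(π(x−x₀)/L) (x₀ the left endpoint), so the inequality holds for all u iff (1−α)(π/L)² ≥ α − c, i.e. α ≤ ((π/L)² + c)/((π/L)² + 1) = (1 + c(L/π)²)/(1 + (L/π)²). With (π/L)² = π^2/9 and c = 2/7, the largest admissible constant is α = ((π/L)² + c)/((π/L)² + 1).
Simplifying, α = (18/7 + π^2)/(9 + π^2).


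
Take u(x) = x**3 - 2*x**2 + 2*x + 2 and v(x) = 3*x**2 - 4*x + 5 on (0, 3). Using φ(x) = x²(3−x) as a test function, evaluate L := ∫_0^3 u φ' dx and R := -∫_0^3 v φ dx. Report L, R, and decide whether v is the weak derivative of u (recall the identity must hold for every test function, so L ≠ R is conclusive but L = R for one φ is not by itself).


LHS = -189/5, RHS = -1161/20. No, v is not the weak derivative of u.

u(x) = x**3 - 2*x**2 + 2*x + 2, classical derivative u'(x) = 3*x**2 - 4*x + 2.
φ(x) = x²(3−x), so φ'(x) = 3*x*(2 - x).
Note φ(0) = φ(3) = 0, so the boundary term u·φ vanishes.
LHS = ∫_0^3 u(x) φ'(x) dx = ∫_0^3 (-3*x^5 + 12*x^4 - 18*x^3 + 6*x^2 + 12*x) dx. Term by term:
  ∫_0^3 -3*x^5 dx = -729/2;  ∫_0^3 12*x^4 dx = 2916/5;  ∫_0^3 -18*x^3 dx = -729/2;
  ∫_0^3 6*x^2 dx = 54;  ∫_0^3 12*x dx = 54.
Sum: -729/2 + 2916/5 − 729/2 + 54 + 54 = -189/5.
So LHS = -189/5.
∫_0^3 v(x) φ(x) dx = ∫_0^3 (-3*x^5 + 13*x^4 - 17*x^3 + 15*x^2) dx. Term by term:
  ∫_0^3 -3*x^5 dx = -729/2;  ∫_0^3 13*x^4 dx = 3159/5;  ∫_0^3 -17*x^3 dx = -1377/4;
  ∫_0^3 15*x^2 dx = 135.
Sum: -729/2 + 3159/5 − 1377/4 + 135 = 1161/20.
So RHS = -∫_0^3 v(x) φ(x) dx = -1161/20.
LHS − RHS = 81/4 ≠ 0, so the identity fails.
(For a valid weak derivative the identity must hold for EVERY test function, in particular this one. The failure shows v is NOT the weak derivative of u.)
Correct weak derivative would be u'(x) = 3*x**2 - 4*x + 2.


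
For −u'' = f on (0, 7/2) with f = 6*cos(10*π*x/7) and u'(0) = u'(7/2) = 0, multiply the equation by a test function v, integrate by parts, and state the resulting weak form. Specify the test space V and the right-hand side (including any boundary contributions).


V = H^1(0, 7/2) (no boundary constraint on v; u is determined up to an additive constant); weak form: ∫_0^7/2 u'v' dx = ∫_0^7/2 (6*cos(10*π*x/7)) v dx for all v ∈ V.

Multiply both sides by a test function v and integrate from 0 to 7/2:
  ∫_0^7/2 −u''(x) v(x) dx = ∫_0^7/2 f(x) v(x) dx.
Integrate the LHS by parts once:
  ∫_0^7/2 −u'' v dx = −[u'(x) v(x)]_0^7/2 + ∫_0^7/2 u'(x) v'(x) dx.
Thus ∫_0^7/2 u'(x) v'(x) dx = ∫_0^7/2 f(x) v(x) dx + [u'(x) v(x)]_0^7/2.
Choose V so that boundary terms are either known or forced to vanish.
u has homogeneous Neumann: u'(0) = u'(7/2) = 0. So [u' v]_0^7/2 = 0·v(7/2) − 0·v(0) = 0 for any v; take V = H^1(0, 7/2).
Weak formulation: find u (satisfying any essential BC) such that ∫_0^7/2 u'(x) v'(x) dx = ∫_0^7/2 f v dx for all v ∈ V (homogeneous Neumann, so boundary terms vanish).
Substituting f(x) = 6*cos(10*π*x/7), the right-hand side is ∫_0^7/2 (6*cos(10*π*x/7)) v dx.
Compatibility check (pure Neumann): taking v ≡ 1 ∈ V gives 0 = ∫_0^7/2 f dx + (0) − (0), i.e. ∫_0^7/2 f dx must equal u'(0) − u'(7/2) = 0. Indeed ∫_0^7/2 (6*cos(10*π*x/7)) dx = 0, so the data are compatible. The solution is then unique only up to an additive constant (fix it e.g. by requiring ∫_0^7/2 u dx = 0).


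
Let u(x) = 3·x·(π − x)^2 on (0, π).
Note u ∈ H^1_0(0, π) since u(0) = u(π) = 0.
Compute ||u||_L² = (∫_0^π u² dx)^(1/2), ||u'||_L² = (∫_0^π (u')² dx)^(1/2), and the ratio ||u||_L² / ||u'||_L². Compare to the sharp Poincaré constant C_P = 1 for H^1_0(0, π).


||u||_L² / ||u'||_L² = sqrt(14)*π/14 < C_P = 1.

u(x) = 3·x·(π − x)^2, so u'(x) = 3*(x - π)*(3*x - π).
u(x) = 3·x·(π − x)^2 vanishes at x = 0 and x = π, so u ∈ H^1_0(0, π). Differentiate via the product rule and integrate the resulting polynomials term by term.
  ∫_0^π u² dx = ∫_0^π (9*x^6 - 36*π*x^5 + 54*π^2*x^4 - 36*π^3*x^3 + 9*π^4*x^2) dx. Term by term:
    ∫_0^π 9*x^6 dx = 9*π^7/7;  ∫_0^π -36*π*x^5 dx = -6*π^7;  ∫_0^π 54*π^2*x^4 dx = 54*π^7/5;
    ∫_0^π -36*π^3*x^3 dx = -9*π^7;  ∫_0^π 9*π^4*x^2 dx = 3*π^7.
  Sum: 9*π^7/7 − 6*π^7 + 54*π^7/5 − 9*π^7 + 3*π^7 = 3*π^7/35.
  ∫_0^π (u')² dx = ∫_0^π (81*x^4 - 216*π*x^3 + 198*π^2*x^2 - 72*π^3*x + 9*π^4) dx. Term by term:
    ∫_0^π 81*x^4 dx = 81*π^5/5;  ∫_0^π -216*π*x^3 dx = -54*π^5;  ∫_0^π 198*π^2*x^2 dx = 66*π^5;
    ∫_0^π -72*π^3*x dx = -36*π^5;  ∫_0^π 9*π^4 dx = 9*π^5.
  Sum: 81*π^5/5 − 54*π^5 + 66*π^5 − 36*π^5 + 9*π^5 = 6*π^5/5.
∫_0^π u² dx = 3*π^7/35, so ||u||_L² = sqrt(105)*π^(7/2)/35.
∫_0^π (u')² dx = 6*π^5/5, so ||u'||_L² = sqrt(30)*π^(5/2)/5.
Ratio ||u||_L² / ||u'||_L² = sqrt(14)*π/14.
Sharp Poincaré constant on H^1_0(0, π) is C_P = L/π = 1, achieved by sin(x).
A polynomial bump cannot attain the sharp Poincaré constant (only the first sine eigenfunction does), so the ratio is strictly less than C_P, consistent with ||u||_L² ≤ C_P ||u'||_L².


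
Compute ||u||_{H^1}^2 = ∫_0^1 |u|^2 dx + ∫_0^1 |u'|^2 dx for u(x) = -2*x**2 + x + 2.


||u||_{H^1}^2 = 29/5

The H^1 norm (squared) on an interval (0, L) is
  ||u||_{H^1}^2 = ∫_0^L u(x)^2 dx + ∫_0^L u'(x)^2 dx.
Compute u'(x) = 1 - 4*x.
Then u(x)^2 = 4*x**4 - 4*x**3 - 7*x**2 + 4*x + 4 and u'(x)^2 = 16*x**2 - 8*x + 1.
Integrate each monomial from 0 to 1 using ∫_0^1 c·x^n dx = c·1^(n+1)/(n+1):
  ∫_0^1 u(x)^2 dx = ∫_0^1 (4*x^4 - 4*x^3 - 7*x^2 + 4*x + 4) dx. Term by term:
    ∫_0^1 4*x^4 dx = 4/5;  ∫_0^1 -4*x^3 dx = -1;  ∫_0^1 -7*x^2 dx = -7/3;
    ∫_0^1 4*x dx = 2;  ∫_0^1 4 dx = 4.
  Sum: 4/5 − 1 − 7/3 + 2 + 4 = 52/15.
  ∫_0^1 u'(x)^2 dx = ∫_0^1 (16*x^2 - 8*x + 1) dx. Term by term:
    ∫_0^1 16*x^2 dx = 16/3;  ∫_0^1 -8*x dx = -4;  ∫_0^1 1 dx = 1.
  Sum: 16/3 − 4 + 1 = 7/3.
Adding: ||u||_{H^1}^2 = 52/15 + 7/3 = 29/5.


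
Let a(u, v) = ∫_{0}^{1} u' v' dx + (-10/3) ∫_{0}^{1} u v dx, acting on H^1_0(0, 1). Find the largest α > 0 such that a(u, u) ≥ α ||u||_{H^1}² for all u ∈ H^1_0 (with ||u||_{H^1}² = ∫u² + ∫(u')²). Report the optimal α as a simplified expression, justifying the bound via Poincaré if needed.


α = (-10/3 + π^2)/(1 + π^2)

Coercivity of a(·,·) on H^1_0(0, 1) means a(u, u) ≥ α ||u||_{H^1}² for every u ∈ H^1_0.
The interval has length L = 1, and Poincaré/coercivity depend only on L. Here a(u, u) = ∫(u')² + (-10/3)·∫u².
Here c = -10/3 < 0 with |c| < (π/L)² = π^2, so coercivity still holds. The condition a(u,u) ≥ α||u||_{H^1}² reads (1−α)∫(u')² ≥ (α−c)∫u². Any admissible α is ≤ 1 (rapidly oscillating u have ∫u²/∫(u')² → 0), and α = 1 would force 0 ≥ (1−c)∫u², impossible since c < 1; so 1−α > 0. By the sharp Poincaré inequality on H^1_0 of an interval of length L, ∫(u')² ≥ (π/L)²∫u² with equality for the first sine mode sin(π(x−x₀)/L) (x₀ the left endpoint), so the inequality holds for all u iff (1−α)(π/L)² ≥ α − c, i.e. α ≤ ((π/L)² + c)/((π/L)² + 1) = (1 + c(L/π)²)/(1 + (L/π)²). (Direct route, valid since c ≤ 0: Poincaré gives c∫u² ≥ c(L/π)²∫(u')², so a(u,u) ≥ (1 + c(L/π)²)∫(u')², while ||u||_{H^1}² ≤ (1 + (L/π)²)∫(u')²; dividing yields the same α.) With (π/L)² = π^2 and c = -10/3, the largest admissible constant is α = ((π/L)² + c)/((π/L)² + 1).
Simplifying, α = (-10/3 + π^2)/(1 + π^2).


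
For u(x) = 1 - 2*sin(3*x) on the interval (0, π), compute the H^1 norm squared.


||u||_{H^1(0,π)}^2 = -8/3 + 21*π

u'(x) = -6*cos(3*x).
Expand u² and (u')² and integrate term by term on (0, π), using: for integers n ≥ 1, ∫_0^π sin²(nx) dx = ∫_0^π cos²(nx) dx = π/2; for n ≠ n', ∫_0^π sin(nx)sin(n'x) dx = ∫_0^π cos(nx)cos(n'x) dx = 0; and by product-to-sum, ∫_0^π sin(nx)cos(n'x) dx = ½∫_0^π [sin((n+n')x) + sin((n−n')x)] dx, which is 0 when n+n' is even and 2n/(n²−n'²) when n+n' is odd (it need not vanish on (0, π)). For the constant mode: ∫_0^π 1 dx = π, ∫_0^π cos(nx) dx = 0, ∫_0^π sin(nx) dx = (1−(−1)^n)/n.
  u² squared terms: (1)²·∫1 dx = 1·π = π;  (-2)²·∫sin(3x)² dx = 4·π/2 = 2*π.
  u² cross terms: 2·(1)·(-2)·∫1·sin(3x) dx = -4·(2/3) = -8/3.
  So ∫_0^π u² dx = π + 2*π − 8/3 = -8/3 + 3*π.
  (u')² squared terms: (-6)²·∫cos(3x)² dx = 36·π/2 = 18*π.
  So ∫_0^π (u')² dx = 18*π.
||u||_{H^1}^2 = (-8/3 + 3*π) + (18*π) = -8/3 + 21*π.


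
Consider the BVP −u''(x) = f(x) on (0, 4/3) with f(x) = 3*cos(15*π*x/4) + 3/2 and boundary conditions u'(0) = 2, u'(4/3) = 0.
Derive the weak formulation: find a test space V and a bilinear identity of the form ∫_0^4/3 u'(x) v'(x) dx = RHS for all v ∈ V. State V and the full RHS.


V = H^1(0, 4/3) (v unrestricted at boundary; u is determined up to an additive constant); weak form: ∫_0^4/3 u'v' dx = ∫_0^4/3 (3*cos(15*π*x/4) + 3/2) v dx − 2·v(0) for all v ∈ V.

Multiply both sides by a test function v and integrate from 0 to 4/3:
  ∫_0^4/3 −u''(x) v(x) dx = ∫_0^4/3 f(x) v(x) dx.
Integrate the LHS by parts once:
  ∫_0^4/3 −u'' v dx = −[u'(x) v(x)]_0^4/3 + ∫_0^4/3 u'(x) v'(x) dx.
Thus ∫_0^4/3 u'(x) v'(x) dx = ∫_0^4/3 f(x) v(x) dx + [u'(x) v(x)]_0^4/3.
Choose V so that boundary terms are either known or forced to vanish.
u has inhomogeneous Neumann u'(0) = 2, u'(4/3) = 0. [u' v]_0^4/3 = (0)·v(4/3) − (2)·v(0) = − 2·v(0). Take V = H^1(0, 4/3); boundary term becomes part of RHS.
Weak formulation: find u (satisfying any essential BC) such that ∫_0^4/3 u'(x) v'(x) dx = ∫_0^4/3 f v dx − 2·v(0) for all v ∈ V (Neumann data are natural BCs: they enter the RHS as boundary terms).
Substituting f(x) = 3*cos(15*π*x/4) + 3/2, the right-hand side is ∫_0^4/3 (3*cos(15*π*x/4) + 3/2) v dx − 2·v(0).
Compatibility check (pure Neumann): taking v ≡ 1 ∈ V gives 0 = ∫_0^4/3 f dx + (0) − (2), i.e. ∫_0^4/3 f dx must equal u'(0) − u'(4/3) = 2. Indeed ∫_0^4/3 (3*cos(15*π*x/4) + 3/2) dx = 2, so the data are compatible. The solution is then unique only up to an additive constant (fix it e.g. by requiring ∫_0^4/3 u dx = 0).


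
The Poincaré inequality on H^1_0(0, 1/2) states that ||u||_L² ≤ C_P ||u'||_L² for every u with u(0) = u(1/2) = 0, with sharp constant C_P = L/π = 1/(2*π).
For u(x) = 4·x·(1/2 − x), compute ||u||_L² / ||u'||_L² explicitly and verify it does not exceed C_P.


||u||_L² / ||u'||_L² = sqrt(10)/20 < C_P = 1/(2*π).

u(x) = 4·x·(1/2 − x), so u'(x) = 2 - 8*x.
u(x) = 4·x·(1/2 − x) vanishes at x = 0 and x = 1/2, so u ∈ H^1_0(0, 1/2). Differentiate via the product rule and integrate the resulting polynomials term by term.
  ∫_0^1/2 u² dx = ∫_0^1/2 (16*x^4 - 16*x^3 + 4*x^2) dx. Term by term:
    ∫_0^1/2 16*x^4 dx = 1/10;  ∫_0^1/2 -16*x^3 dx = -1/4;  ∫_0^1/2 4*x^2 dx = 1/6.
  Sum: 1/10 − 1/4 + 1/6 = 1/60.
  ∫_0^1/2 (u')² dx = ∫_0^1/2 (64*x^2 - 32*x + 4) dx. Term by term:
    ∫_0^1/2 64*x^2 dx = 8/3;  ∫_0^1/2 -32*x dx = -4;  ∫_0^1/2 4 dx = 2.
  Sum: 8/3 − 4 + 2 = 2/3.
∫_0^1/2 u² dx = 1/60, so ||u||_L² = sqrt(15)/30.
∫_0^1/2 (u')² dx = 2/3, so ||u'||_L² = sqrt(6)/3.
Ratio ||u||_L² / ||u'||_L² = sqrt(10)/20.
Sharp Poincaré constant on H^1_0(0, 1/2) is C_P = L/π = 1/(2*π), achieved by sin(2*π·x).
A polynomial bump cannot attain the sharp Poincaré constant (only the first sine eigenfunction does), so the ratio is strictly less than C_P, consistent with ||u||_L² ≤ C_P ||u'||_L².


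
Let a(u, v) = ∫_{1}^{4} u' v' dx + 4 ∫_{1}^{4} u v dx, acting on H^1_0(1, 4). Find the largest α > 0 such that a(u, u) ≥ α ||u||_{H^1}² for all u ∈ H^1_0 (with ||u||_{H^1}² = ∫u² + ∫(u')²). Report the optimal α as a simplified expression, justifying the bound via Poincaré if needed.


α = 1

Coercivity of a(·,·) on H^1_0(1, 4) means a(u, u) ≥ α ||u||_{H^1}² for every u ∈ H^1_0.
The interval has length L = 3, and Poincaré/coercivity depend only on L. Here a(u, u) = ∫(u')² + (4)·∫u².
Here c = 4 ≥ 1, so a(u,u) = ∫(u')² + c∫u² ≥ ∫(u')² + ∫u² = ||u||_{H^1}², i.e. α = 1 works. No larger α is possible: a(u,u) ≥ α||u||_{H^1}² means (1−α)∫(u')² ≥ (α−c)∫u², and for the modes u_n = sin(nπ(x−x₀)/L) (x₀ the left endpoint) one has ∫u_n²/∫(u_n')² = (L/(nπ))² → 0, so a(u_n,u_n)/||u_n||_{H^1}² → 1. Hence the optimal constant is α = 1.
Therefore α = 1.


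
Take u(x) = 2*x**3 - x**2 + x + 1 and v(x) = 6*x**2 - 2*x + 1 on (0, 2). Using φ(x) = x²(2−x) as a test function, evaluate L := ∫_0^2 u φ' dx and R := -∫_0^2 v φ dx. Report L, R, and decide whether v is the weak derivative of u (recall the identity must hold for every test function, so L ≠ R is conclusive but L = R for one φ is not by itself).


LHS = -164/15, RHS = -164/15. Yes, v = u' weakly.

u(x) = 2*x**3 - x**2 + x + 1, classical derivative u'(x) = 6*x**2 - 2*x + 1.
φ(x) = x²(2−x), so φ'(x) = x*(4 - 3*x).
Note φ(0) = φ(2) = 0, so the boundary term u·φ vanishes.
LHS = ∫_0^2 u(x) φ'(x) dx = ∫_0^2 (-6*x^5 + 11*x^4 - 7*x^3 + x^2 + 4*x) dx. Term by term:
  ∫_0^2 -6*x^5 dx = -64;  ∫_0^2 11*x^4 dx = 352/5;  ∫_0^2 -7*x^3 dx = -28;
  ∫_0^2 x^2 dx = 8/3;  ∫_0^2 4*x dx = 8.
Sum: -64 + 352/5 − 28 + 8/3 + 8 = -164/15.
So LHS = -164/15.
∫_0^2 v(x) φ(x) dx = ∫_0^2 (-6*x^5 + 14*x^4 - 5*x^3 + 2*x^2) dx. Term by term:
  ∫_0^2 -6*x^5 dx = -64;  ∫_0^2 14*x^4 dx = 448/5;  ∫_0^2 -5*x^3 dx = -20;
  ∫_0^2 2*x^2 dx = 16/3.
Sum: -64 + 448/5 − 20 + 16/3 = 164/15.
So RHS = -∫_0^2 v(x) φ(x) dx = -164/15.
LHS = RHS, so the identity holds for this test φ.
Moreover u is smooth here and v(x) = u'(x) = 6*x**2 - 2*x + 1 pointwise, so the identity holds for every test function. Hence v is the weak derivative of u.


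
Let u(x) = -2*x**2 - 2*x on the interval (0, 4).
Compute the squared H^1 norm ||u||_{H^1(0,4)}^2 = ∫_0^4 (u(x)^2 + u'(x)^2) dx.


||u||_{H^1}^2 = 28528/15

The H^1 norm (squared) on an interval (0, L) is
  ||u||_{H^1}^2 = ∫_0^L u(x)^2 dx + ∫_0^L u'(x)^2 dx.
Compute u'(x) = -4*x - 2.
Then u(x)^2 = 4*x**4 + 8*x**3 + 4*x**2 and u'(x)^2 = 16*x**2 + 16*x + 4.
Integrate each monomial from 0 to 4 using ∫_0^4 c·x^n dx = c·4^(n+1)/(n+1):
  ∫_0^4 u(x)^2 dx = ∫_0^4 (4*x^4 + 8*x^3 + 4*x^2) dx. Term by term:
    ∫_0^4 4*x^4 dx = 4096/5;  ∫_0^4 8*x^3 dx = 512;  ∫_0^4 4*x^2 dx = 256/3.
  Sum: 4096/5 + 512 + 256/3 = 21248/15.
  ∫_0^4 u'(x)^2 dx = ∫_0^4 (16*x^2 + 16*x + 4) dx. Term by term:
    ∫_0^4 16*x^2 dx = 1024/3;  ∫_0^4 16*x dx = 128;  ∫_0^4 4 dx = 16.
  Sum: 1024/3 + 128 + 16 = 1456/3.
Adding: ||u||_{H^1}^2 = 21248/15 + 1456/3 = 28528/15.


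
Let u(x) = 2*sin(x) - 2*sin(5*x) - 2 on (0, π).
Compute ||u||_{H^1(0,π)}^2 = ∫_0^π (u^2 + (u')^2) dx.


||u||_{H^1(0,π)}^2 = -64/5 + 60*π

u'(x) = 2*cos(x) - 10*cos(5*x).
Expand u² and (u')² and integrate term by term on (0, π), using: for integers n ≥ 1, ∫_0^π sin²(nx) dx = ∫_0^π cos²(nx) dx = π/2; for n ≠ n', ∫_0^π sin(nx)sin(n'x) dx = ∫_0^π cos(nx)cos(n'x) dx = 0; and by product-to-sum, ∫_0^π sin(nx)cos(n'x) dx = ½∫_0^π [sin((n+n')x) + sin((n−n')x)] dx, which is 0 when n+n' is even and 2n/(n²−n'²) when n+n' is odd (it need not vanish on (0, π)). For the constant mode: ∫_0^π 1 dx = π, ∫_0^π cos(nx) dx = 0, ∫_0^π sin(nx) dx = (1−(−1)^n)/n.
  u² squared terms: (-2)²·∫1 dx = 4·π = 4*π;  (-2)²·∫sin(5x)² dx = 4·π/2 = 2*π;  (2)²·∫sin(x)² dx = 4·π/2 = 2*π.
  u² cross terms: 2·(-2)·(-2)·∫1·sin(5x) dx = 8·(2/5) = 16/5;  2·(-2)·(2)·∫1·sin(x) dx = -8·(2) = -16;  2·(-2)·(2)·∫sin(5x)·sin(x) dx = -8·(0) = 0.
  So ∫_0^π u² dx = 4*π + 2*π + 2*π + 16/5 − 16 + 0 = -64/5 + 8*π.
  (u')² squared terms: (-10)²·∫cos(5x)² dx = 100·π/2 = 50*π;  (2)²·∫cos(x)² dx = 4·π/2 = 2*π.
  (u')² cross terms: 2·(-10)·(2)·∫cos(5x)·cos(x) dx = -40·(0) = 0.
  So ∫_0^π (u')² dx = 50*π + 2*π + 0 = 52*π.
||u||_{H^1}^2 = (-64/5 + 8*π) + (52*π) = -64/5 + 60*π.


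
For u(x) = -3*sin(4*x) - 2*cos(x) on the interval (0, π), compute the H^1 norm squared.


||u||_{H^1(0,π)}^2 = 64/5 + 161*π/2

u'(x) = 2*sin(x) - 12*cos(4*x).
Expand u² and (u')² and integrate term by term on (0, π), using: for integers n ≥ 1, ∫_0^π sin²(nx) dx = ∫_0^π cos²(nx) dx = π/2; for n ≠ n', ∫_0^π sin(nx)sin(n'x) dx = ∫_0^π cos(nx)cos(n'x) dx = 0; and by product-to-sum, ∫_0^π sin(nx)cos(n'x) dx = ½∫_0^π [sin((n+n')x) + sin((n−n')x)] dx, which is 0 when n+n' is even and 2n/(n²−n'²) when n+n' is odd (it need not vanish on (0, π)).
  u² squared terms: (-3)²·∫sin(4x)² dx = 9·π/2 = 9*π/2;  (-2)²·∫cos(x)² dx = 4·π/2 = 2*π.
  u² cross terms: 2·(-3)·(-2)·∫sin(4x)·cos(x) dx = 12·(8/15) = 32/5.
  So ∫_0^π u² dx = 9*π/2 + 2*π + 32/5 = 32/5 + 13*π/2.
  (u')² squared terms: (-12)²·∫cos(4x)² dx = 144·π/2 = 72*π;  (2)²·∫sin(x)² dx = 4·π/2 = 2*π.
  (u')² cross terms: 2·(-12)·(2)·∫cos(4x)·sin(x) dx = -48·(-2/15) = 32/5.
  So ∫_0^π (u')² dx = 72*π + 2*π + 32/5 = 32/5 + 74*π.
||u||_{H^1}^2 = (32/5 + 13*π/2) + (32/5 + 74*π) = 64/5 + 161*π/2.


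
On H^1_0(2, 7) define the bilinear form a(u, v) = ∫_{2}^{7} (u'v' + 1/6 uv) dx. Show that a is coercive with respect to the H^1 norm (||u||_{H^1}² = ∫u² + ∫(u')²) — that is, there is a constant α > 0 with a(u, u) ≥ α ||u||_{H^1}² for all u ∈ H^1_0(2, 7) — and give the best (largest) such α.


α = (25/6 + π^2)/(π^2 + 25)

Coercivity of a(·,·) on H^1_0(2, 7) means a(u, u) ≥ α ||u||_{H^1}² for every u ∈ H^1_0.
The interval has length L = 5, and Poincaré/coercivity depend only on L. Here a(u, u) = ∫(u')² + (1/6)·∫u².
Here 0 < c = 1/6 < 1. The condition a(u,u) ≥ α||u||_{H^1}² reads (1−α)∫(u')² ≥ (α−c)∫u². Any admissible α is ≤ 1 (rapidly oscillating u have ∫u²/∫(u')² → 0), and α = 1 would force 0 ≥ (1−c)∫u², impossible since c < 1; so 1−α > 0. By the sharp Poincaré inequality on H^1_0 of an interval of length L, ∫(u')² ≥ (π/L)²∫u² with equality for the first sine mode sin(π(x−x₀)/L) (x₀ the left endpoint), so the inequality holds for all u iff (1−α)(π/L)² ≥ α − c, i.e. α ≤ ((π/L)² + c)/((π/L)² + 1) = (1 + c(L/π)²)/(1 + (L/π)²). With (π/L)² = π^2/25 and c = 1/6, the largest admissible constant is α = ((π/L)² + c)/((π/L)² + 1).
Simplifying, α = (25/6 + π^2)/(π^2 + 25).


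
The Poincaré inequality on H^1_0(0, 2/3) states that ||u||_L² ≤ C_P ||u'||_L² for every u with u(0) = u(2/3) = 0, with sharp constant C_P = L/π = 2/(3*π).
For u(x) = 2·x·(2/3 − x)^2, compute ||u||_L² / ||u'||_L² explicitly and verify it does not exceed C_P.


||u||_L² / ||u'||_L² = sqrt(14)/21 < C_P = 2/(3*π).

u(x) = 2·x·(2/3 − x)^2, so u'(x) = 6*x^2 - 16*x/3 + 8/9.
u(x) = 2·x·(2/3 − x)^2 vanishes at x = 0 and x = 2/3, so u ∈ H^1_0(0, 2/3). Differentiate via the product rule and integrate the resulting polynomials term by term.
  ∫_0^2/3 u² dx = ∫_0^2/3 (4*x^6 - 32*x^5/3 + 32*x^4/3 - 128*x^3/27 + 64*x^2/81) dx. Term by term:
    ∫_0^2/3 4*x^6 dx = 512/15309;  ∫_0^2/3 -32*x^5/3 dx = -1024/6561;  ∫_0^2/3 32*x^4/3 dx = 1024/3645;
    ∫_0^2/3 -128*x^3/27 dx = -512/2187;  ∫_0^2/3 64*x^2/81 dx = 512/6561.
  Sum: 512/15309 − 1024/6561 + 1024/3645 − 512/2187 + 512/6561 = 512/229635.
  ∫_0^2/3 (u')² dx = ∫_0^2/3 (36*x^4 - 64*x^3 + 352*x^2/9 - 256*x/27 + 64/81) dx. Term by term:
    ∫_0^2/3 36*x^4 dx = 128/135;  ∫_0^2/3 -64*x^3 dx = -256/81;  ∫_0^2/3 352*x^2/9 dx = 2816/729;
    ∫_0^2/3 -256*x/27 dx = -512/243;  ∫_0^2/3 64/81 dx = 128/243.
  Sum: 128/135 − 256/81 + 2816/729 − 512/243 + 128/243 = 256/3645.
∫_0^2/3 u² dx = 512/229635, so ||u||_L² = 16*sqrt(70)/2835.
∫_0^2/3 (u')² dx = 256/3645, so ||u'||_L² = 16*sqrt(5)/135.
Ratio ||u||_L² / ||u'||_L² = sqrt(14)/21.
Sharp Poincaré constant on H^1_0(0, 2/3) is C_P = L/π = 2/(3*π), achieved by sin(3*π/2·x).
A polynomial bump cannot attain the sharp Poincaré constant (only the first sine eigenfunction does), so the ratio is strictly less than C_P, consistent with ||u||_L² ≤ C_P ||u'||_L².


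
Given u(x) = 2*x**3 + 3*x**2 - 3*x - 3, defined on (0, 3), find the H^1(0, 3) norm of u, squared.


||u||_{H^1}^2 = 353781/70

The H^1 norm (squared) on an interval (0, L) is
  ||u||_{H^1}^2 = ∫_0^L u(x)^2 dx + ∫_0^L u'(x)^2 dx.
Compute u'(x) = 6*x**2 + 6*x - 3.
Then u(x)^2 = 4*x**6 + 12*x**5 - 3*x**4 - 30*x**3 - 9*x**2 + 18*x + 9 and u'(x)^2 = 36*x**4 + 72*x**3 - 36*x + 9.
Integrate each monomial from 0 to 3 using ∫_0^3 c·x^n dx = c·3^(n+1)/(n+1):
  ∫_0^3 u(x)^2 dx = ∫_0^3 (4*x^6 + 12*x^5 - 3*x^4 - 30*x^3 - 9*x^2 + 18*x + 9) dx. Term by term:
    ∫_0^3 4*x^6 dx = 8748/7;  ∫_0^3 12*x^5 dx = 1458;  ∫_0^3 -3*x^4 dx = -729/5;
    ∫_0^3 -30*x^3 dx = -1215/2;  ∫_0^3 -9*x^2 dx = -81;  ∫_0^3 18*x dx = 81;
    ∫_0^3 9 dx = 27.
  Sum: 8748/7 + 1458 − 729/5 − 1215/2 − 81 + 81 + 27 = 138699/70.
  ∫_0^3 u'(x)^2 dx = ∫_0^3 (36*x^4 + 72*x^3 - 36*x + 9) dx. Term by term:
    ∫_0^3 36*x^4 dx = 8748/5;  ∫_0^3 72*x^3 dx = 1458;  ∫_0^3 -36*x dx = -162;
    ∫_0^3 9 dx = 27.
  Sum: 8748/5 + 1458 − 162 + 27 = 15363/5.
Adding: ||u||_{H^1}^2 = 138699/70 + 15363/5 = 353781/70.


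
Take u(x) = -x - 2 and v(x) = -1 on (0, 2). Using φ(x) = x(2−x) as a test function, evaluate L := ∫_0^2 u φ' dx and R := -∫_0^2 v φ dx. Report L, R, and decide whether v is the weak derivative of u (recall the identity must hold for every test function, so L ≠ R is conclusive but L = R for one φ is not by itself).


LHS = 4/3, RHS = 4/3. Yes, v = u' weakly.

u(x) = -x - 2, classical derivative u'(x) = -1.
φ(x) = x(2−x), so φ'(x) = 2 - 2*x.
Note φ(0) = φ(2) = 0, so the boundary term u·φ vanishes.
LHS = ∫_0^2 u(x) φ'(x) dx = ∫_0^2 (2*x^2 + 2*x - 4) dx. Term by term:
  ∫_0^2 2*x^2 dx = 16/3;  ∫_0^2 2*x dx = 4;  ∫_0^2 -4 dx = -8.
Sum: 16/3 + 4 − 8 = 4/3.
So LHS = 4/3.
∫_0^2 v(x) φ(x) dx = ∫_0^2 (x^2 - 2*x) dx. Term by term:
  ∫_0^2 x^2 dx = 8/3;  ∫_0^2 -2*x dx = -4.
Sum: 8/3 − 4 = -4/3.
So RHS = -∫_0^2 v(x) φ(x) dx = 4/3.
LHS = RHS, so the identity holds for this test φ.
Moreover u is smooth here and v(x) = u'(x) = -1 pointwise, so the identity holds for every test function. Hence v is the weak derivative of u.


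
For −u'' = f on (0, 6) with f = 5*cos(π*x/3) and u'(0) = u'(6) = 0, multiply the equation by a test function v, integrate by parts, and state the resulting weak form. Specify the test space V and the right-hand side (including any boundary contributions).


V = H^1(0, 6) (no boundary constraint on v; u is determined up to an additive constant); weak form: ∫_0^6 u'v' dx = ∫_0^6 (5*cos(π*x/3)) v dx for all v ∈ V.

Multiply both sides by a test function v and integrate from 0 to 6:
  ∫_0^6 −u''(x) v(x) dx = ∫_0^6 f(x) v(x) dx.
Integrate the LHS by parts once:
  ∫_0^6 −u'' v dx = −[u'(x) v(x)]_0^6 + ∫_0^6 u'(x) v'(x) dx.
Thus ∫_0^6 u'(x) v'(x) dx = ∫_0^6 f(x) v(x) dx + [u'(x) v(x)]_0^6.
Choose V so that boundary terms are either known or forced to vanish.
u has homogeneous Neumann: u'(0) = u'(6) = 0. So [u' v]_0^6 = 0·v(6) − 0·v(0) = 0 for any v; take V = H^1(0, 6).
Weak formulation: find u (satisfying any essential BC) such that ∫_0^6 u'(x) v'(x) dx = ∫_0^6 f v dx for all v ∈ V (homogeneous Neumann, so boundary terms vanish).
Substituting f(x) = 5*cos(π*x/3), the right-hand side is ∫_0^6 (5*cos(π*x/3)) v dx.
Compatibility check (pure Neumann): taking v ≡ 1 ∈ V gives 0 = ∫_0^6 f dx + (0) − (0), i.e. ∫_0^6 f dx must equal u'(0) − u'(6) = 0. Indeed ∫_0^6 (5*cos(π*x/3)) dx = 0, so the data are compatible. The solution is then unique only up to an additive constant (fix it e.g. by requiring ∫_0^6 u dx = 0).


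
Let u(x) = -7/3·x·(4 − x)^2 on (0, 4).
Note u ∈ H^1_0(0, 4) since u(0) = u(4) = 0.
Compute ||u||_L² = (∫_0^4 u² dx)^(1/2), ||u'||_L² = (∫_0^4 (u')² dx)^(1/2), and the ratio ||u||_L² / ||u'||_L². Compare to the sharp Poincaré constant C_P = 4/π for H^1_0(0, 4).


||u||_L² / ||u'||_L² = 2*sqrt(14)/7 < C_P = 4/π.

u(x) = -7/3·x·(4 − x)^2, so u'(x) = -7*x^2 + 112*x/3 - 112/3.
u(x) = -7/3·x·(4 − x)^2 vanishes at x = 0 and x = 4, so u ∈ H^1_0(0, 4). Differentiate via the product rule and integrate the resulting polynomials term by term.
  ∫_0^4 u² dx = ∫_0^4 (49*x^6/9 - 784*x^5/9 + 1568*x^4/3 - 12544*x^3/9 + 12544*x^2/9) dx. Term by term:
    ∫_0^4 49*x^6/9 dx = 114688/9;  ∫_0^4 -784*x^5/9 dx = -1605632/27;  ∫_0^4 1568*x^4/3 dx = 1605632/15;
    ∫_0^4 -12544*x^3/9 dx = -802816/9;  ∫_0^4 12544*x^2/9 dx = 802816/27.
  Sum: 114688/9 − 1605632/27 + 1605632/15 − 802816/9 + 802816/27 = 114688/135.
  ∫_0^4 (u')² dx = ∫_0^4 (49*x^4 - 1568*x^3/3 + 17248*x^2/9 - 25088*x/9 + 12544/9) dx. Term by term:
    ∫_0^4 49*x^4 dx = 50176/5;  ∫_0^4 -1568*x^3/3 dx = -100352/3;  ∫_0^4 17248*x^2/9 dx = 1103872/27;
    ∫_0^4 -25088*x/9 dx = -200704/9;  ∫_0^4 12544/9 dx = 50176/9.
  Sum: 50176/5 − 100352/3 + 1103872/27 − 200704/9 + 50176/9 = 100352/135.
∫_0^4 u² dx = 114688/135, so ||u||_L² = 128*sqrt(105)/45.
∫_0^4 (u')² dx = 100352/135, so ||u'||_L² = 224*sqrt(30)/45.
Ratio ||u||_L² / ||u'||_L² = 2*sqrt(14)/7.
Sharp Poincaré constant on H^1_0(0, 4) is C_P = L/π = 4/π, achieved by sin(π/4·x).
A polynomial bump cannot attain the sharp Poincaré constant (only the first sine eigenfunction does), so the ratio is strictly less than C_P, consistent with ||u||_L² ≤ C_P ||u'||_L².


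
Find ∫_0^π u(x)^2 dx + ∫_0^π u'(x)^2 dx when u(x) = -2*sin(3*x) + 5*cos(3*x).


||u||_{H^1(0,π)}^2 = 145*π

u'(x) = -15*sin(3*x) - 6*cos(3*x).
Expand u² and (u')² and integrate term by term on (0, π), using: for integers n ≥ 1, ∫_0^π sin²(nx) dx = ∫_0^π cos²(nx) dx = π/2; for n ≠ n', ∫_0^π sin(nx)sin(n'x) dx = ∫_0^π cos(nx)cos(n'x) dx = 0; and by product-to-sum, ∫_0^π sin(nx)cos(n'x) dx = ½∫_0^π [sin((n+n')x) + sin((n−n')x)] dx, which is 0 when n+n' is even and 2n/(n²−n'²) when n+n' is odd (it need not vanish on (0, π)).
  u² squared terms: (-2)²·∫sin(3x)² dx = 4·π/2 = 2*π;  (5)²·∫cos(3x)² dx = 25·π/2 = 25*π/2.
  u² cross terms: 2·(-2)·(5)·∫sin(3x)·cos(3x) dx = -20·(0) = 0.
  So ∫_0^π u² dx = 2*π + 25*π/2 + 0 = 29*π/2.
  (u')² squared terms: (-15)²·∫sin(3x)² dx = 225·π/2 = 225*π/2;  (-6)²·∫cos(3x)² dx = 36·π/2 = 18*π.
  (u')² cross terms: 2·(-15)·(-6)·∫sin(3x)·cos(3x) dx = 180·(0) = 0.
  So ∫_0^π (u')² dx = 225*π/2 + 18*π + 0 = 261*π/2.
||u||_{H^1}^2 = (29*π/2) + (261*π/2) = 145*π.


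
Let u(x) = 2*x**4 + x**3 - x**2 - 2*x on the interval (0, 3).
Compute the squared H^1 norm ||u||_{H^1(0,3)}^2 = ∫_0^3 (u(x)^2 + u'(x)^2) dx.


||u||_{H^1}^2 = 2354943/70

The H^1 norm (squared) on an interval (0, L) is
  ||u||_{H^1}^2 = ∫_0^L u(x)^2 dx + ∫_0^L u'(x)^2 dx.
Compute u'(x) = 8*x**3 + 3*x**2 - 2*x - 2.
Then u(x)^2 = 4*x**8 + 4*x**7 - 3*x**6 - 10*x**5 - 3*x**4 + 4*x**3 + 4*x**2 and u'(x)^2 = 64*x**6 + 48*x**5 - 23*x**4 - 44*x**3 - 8*x**2 + 8*x + 4.
Integrate each monomial from 0 to 3 using ∫_0^3 c·x^n dx = c·3^(n+1)/(n+1):
  ∫_0^3 u(x)^2 dx = ∫_0^3 (4*x^8 + 4*x^7 - 3*x^6 - 10*x^5 - 3*x^4 + 4*x^3 + 4*x^2) dx. Term by term:
    ∫_0^3 4*x^8 dx = 8748;  ∫_0^3 4*x^7 dx = 6561/2;  ∫_0^3 -3*x^6 dx = -6561/7;
    ∫_0^3 -10*x^5 dx = -1215;  ∫_0^3 -3*x^4 dx = -729/5;  ∫_0^3 4*x^3 dx = 81;
    ∫_0^3 4*x^2 dx = 36.
  Sum: 8748 + 6561/2 − 6561/7 − 1215 − 729/5 + 81 + 36 = 689319/70.
  ∫_0^3 u'(x)^2 dx = ∫_0^3 (64*x^6 + 48*x^5 - 23*x^4 - 44*x^3 - 8*x^2 + 8*x + 4) dx. Term by term:
    ∫_0^3 64*x^6 dx = 139968/7;  ∫_0^3 48*x^5 dx = 5832;  ∫_0^3 -23*x^4 dx = -5589/5;
    ∫_0^3 -44*x^3 dx = -891;  ∫_0^3 -8*x^2 dx = -72;  ∫_0^3 8*x dx = 36;
    ∫_0^3 4 dx = 12.
  Sum: 139968/7 + 5832 − 5589/5 − 891 − 72 + 36 + 12 = 832812/35.
Adding: ||u||_{H^1}^2 = 689319/70 + 832812/35 = 2354943/70.
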